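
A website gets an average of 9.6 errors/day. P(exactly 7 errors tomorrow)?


Poisson(λ=9.6): P(X=7) = e^(-λ)×λ^k/k!
= e^(-9.6) × 9.6^7 / 7!
≈ 6.772873649e-05 × 7514474.78108 / 5040 ≈ 0.100981

P(X=7) ≈ 0.100981 ≈ 10.10%


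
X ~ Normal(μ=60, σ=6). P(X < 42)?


z = (42-60)/6 = -3.0
P(Z < -3.0) = 0.0013

P(X < 42) ≈ 0.0013


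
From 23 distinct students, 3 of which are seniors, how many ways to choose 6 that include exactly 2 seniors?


Choose 2 of the 3 seniors and 4 of the other 20 students:
C(3,2)×C(20,4) = 3×4845 = 14535

14535


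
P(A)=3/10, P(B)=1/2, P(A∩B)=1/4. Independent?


P(A)×P(B) = 3/20
P(A∩B) = 1/4
Not equal → NOT independent

No, not independent


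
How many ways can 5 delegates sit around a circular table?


Circular arrangements of 5 distinct objects: fix one position to break rotational symmetry.
(n-1)! = 4! = 24

24


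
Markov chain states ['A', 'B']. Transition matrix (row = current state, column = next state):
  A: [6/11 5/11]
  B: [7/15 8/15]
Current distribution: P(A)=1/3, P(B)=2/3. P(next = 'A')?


P(next=A) = Σᵢ P(now=i)×P(i→A)
= 1/3×6/11 + 2/3×7/15
= 2/11 + 14/45 = 244/495

P = 244/495 ≈ 0.4929


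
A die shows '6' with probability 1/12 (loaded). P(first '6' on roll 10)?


Geometric: P(X=10) = (1-p)^(k-1)×p = (11/12)^9×1/12 = 2357947691/61917364224

P(X=10) = 2357947691/61917364224 ≈ 3.81%


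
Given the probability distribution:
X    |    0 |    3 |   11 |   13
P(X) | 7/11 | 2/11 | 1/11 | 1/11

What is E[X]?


E[X] = Σ x·P(X=x)
= (0)×(7/11) + (3)×(2/11) + (11)×(1/11) + (13)×(1/11)
= 30/11

E[X] = 30/11


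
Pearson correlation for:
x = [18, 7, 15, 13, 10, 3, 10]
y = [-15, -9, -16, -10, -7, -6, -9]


n=7, Σx=76, Σy=-72, Σxy=-881, Σx²=976, Σy²=828
r = (7×(-881) - 76×(-72))/√((7×976 - 76²)(7×828 - (-72)²))
= -695/√(1056×612) = -695/√646272 ≈ -695/803.9104 ≈ -0.8645

r ≈ -0.8645


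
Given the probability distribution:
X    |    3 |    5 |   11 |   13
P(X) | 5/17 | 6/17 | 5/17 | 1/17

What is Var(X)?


E[X] = 113/17
E[X²] = 57
Var(X) = E[X²] - (E[X])² = 57 - 12769/289 = 3704/289

Var(X) = 3704/289 ≈ 12.8166


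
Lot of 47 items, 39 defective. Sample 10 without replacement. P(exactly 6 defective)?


Hypergeometric: C(39,6)×C(8,4)/C(47,10)
= 3262623×70/5178066751 = 924630/20963833

P(X=6) = 924630/20963833 ≈ 4.41%


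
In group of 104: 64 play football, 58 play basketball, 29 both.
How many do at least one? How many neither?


|A∪B| = 64+58-29 = 93
Neither = 104-93 = 11

At least one: 93; Neither: 11


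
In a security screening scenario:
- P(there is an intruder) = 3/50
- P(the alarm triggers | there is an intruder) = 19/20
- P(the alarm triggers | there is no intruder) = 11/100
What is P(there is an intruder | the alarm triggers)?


Using Bayes' theorem:
P(A|B) = P(B|A)·P(A) / P(B)

P(the alarm triggers) = 19/20 × 3/50 + 11/100 × 47/50
= 57/1000 + 517/5000 = 401/2500

P(there is an intruder|the alarm triggers) = (57/1000) / (401/2500) = 285/802

P(there is an intruder|the alarm triggers) = 285/802 ≈ 35.54%


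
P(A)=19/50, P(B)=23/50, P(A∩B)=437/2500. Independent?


P(A)×P(B) = 437/2500
P(A∩B) = 437/2500
Equal ✓ → Independent

Yes, independent


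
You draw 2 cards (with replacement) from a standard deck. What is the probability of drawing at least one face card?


P(not a face card) = 40/52 = 10/13
P(none in 2 draws) = (10/13)^2 = 100/169
P(≥1 face card) = 1 - 100/169 = 69/169

P = 69/169 ≈ 40.83%


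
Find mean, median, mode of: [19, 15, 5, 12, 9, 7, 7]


Sorted: [5, 7, 7, 9, 12, 15, 19]
Mean = 74/7
Median = 9
Freq: {19: 1, 15: 1, 5: 1, 12: 1, 9: 1, 7: 2}
Mode: [7]

Mean=74/7, Median=9, Mode=7


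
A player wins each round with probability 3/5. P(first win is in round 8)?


Geometric: P(X=8) = (1-p)^(k-1)×p = (2/5)^7×3/5 = 384/390625

P(X=8) = 384/390625 ≈ 0.10%


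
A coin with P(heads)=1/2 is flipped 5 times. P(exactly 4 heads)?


Binomial: P(X=4) = C(5,4)×p^4×(1-p)^1
= 5 × 1/16 × 1/2 = 5/32

P(X=4) = 5/32 ≈ 15.62%


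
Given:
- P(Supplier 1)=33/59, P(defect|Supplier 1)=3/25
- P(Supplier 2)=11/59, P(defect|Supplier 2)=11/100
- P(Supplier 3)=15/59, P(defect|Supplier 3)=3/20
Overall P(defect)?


P(B) = Σ P(B|Aᵢ)×P(Aᵢ)
  3/25×33/59 = 99/1475
  11/100×11/59 = 121/5900
  3/20×15/59 = 9/236
Sum = 371/2950

P(defect) = 371/2950 ≈ 12.58%


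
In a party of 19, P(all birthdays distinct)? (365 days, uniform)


P(all different) = Π(365-i)/365 for i=0..18
= (365/365)×(364/365)×...×(347/365)
= 0.620881

P ≈ 0.6209 ≈ 62.09%


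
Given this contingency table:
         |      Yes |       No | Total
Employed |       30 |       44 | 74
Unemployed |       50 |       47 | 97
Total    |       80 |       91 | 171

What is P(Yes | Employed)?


P(Yes | Employed) = 30/(30+44) = 30/74 = 15/37

P(Yes|Employed) = 15/37 ≈ 40.54%


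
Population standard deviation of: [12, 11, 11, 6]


Mean = 40/4 = 10
  (12-10)²=4
  (11-10)²=1
  (11-10)²=1
  (6-10)²=16
Σ(x-μ)² = 22
σ² = 22/4 = 11/2

σ = √(11/2) ≈ 2.3452


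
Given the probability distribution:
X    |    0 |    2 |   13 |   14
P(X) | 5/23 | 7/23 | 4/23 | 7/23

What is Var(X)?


E[X] = 164/23
E[X²] = 2076/23
Var(X) = E[X²] - (E[X])² = 2076/23 - 26896/529 = 20852/529

Var(X) = 20852/529 ≈ 39.4178


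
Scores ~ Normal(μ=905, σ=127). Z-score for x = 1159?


z = (x - μ)/σ = (1159 - 905)/127 = 2.0

z = 2.0


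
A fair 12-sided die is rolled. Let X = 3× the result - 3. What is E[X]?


E[die] = (1+12)/2 = 13/2
E[X] = 3×13/2 - 3 = 33/2

E[X] = 33/2


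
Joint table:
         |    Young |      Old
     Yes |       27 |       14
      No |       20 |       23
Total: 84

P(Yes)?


P(Yes) = (27+14)/84 = 41/84

P(Yes) = 41/84 ≈ 48.81%


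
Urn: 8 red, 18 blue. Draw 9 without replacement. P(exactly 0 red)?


Hypergeometric: C(8,0)×C(18,9)/C(26,9)
= 1×48620/3124550 = 34/2185

P(X=0) = 34/2185 ≈ 1.56%


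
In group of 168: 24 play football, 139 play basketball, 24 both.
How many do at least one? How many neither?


|A∪B| = 24+139-24 = 139
Neither = 168-139 = 29

At least one: 139; Neither: 29


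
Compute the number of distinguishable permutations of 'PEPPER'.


Letters: 6, freq: {'P': 3, 'E': 2, 'R': 1}
6!/(3!×2!×1!) = 720/12 = 60

60


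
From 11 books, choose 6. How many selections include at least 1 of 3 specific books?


Complement: C(11,6) - C(8,6) = 462 - 28 = 434

434


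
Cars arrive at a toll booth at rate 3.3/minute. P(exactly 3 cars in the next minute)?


Poisson(λ=3.3): P(X=3) = e^(-λ)×λ^k/k!
= e^(-3.3) × 3.3^3 / 3!
≈ 0.0368831674 × 35.937 / 6 ≈ 0.220912

P(X=3) ≈ 0.220912 ≈ 22.09%


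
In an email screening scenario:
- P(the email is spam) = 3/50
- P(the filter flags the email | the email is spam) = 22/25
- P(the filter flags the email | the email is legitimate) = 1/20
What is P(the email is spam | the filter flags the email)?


Using Bayes' theorem:
P(A|B) = P(B|A)·P(A) / P(B)

P(the filter flags the email) = 22/25 × 3/50 + 1/20 × 47/50
= 33/625 + 47/1000 = 499/5000

P(the email is spam|the filter flags the email) = (33/625) / (499/5000) = 264/499

P(the email is spam|the filter flags the email) = 264/499 ≈ 52.91%


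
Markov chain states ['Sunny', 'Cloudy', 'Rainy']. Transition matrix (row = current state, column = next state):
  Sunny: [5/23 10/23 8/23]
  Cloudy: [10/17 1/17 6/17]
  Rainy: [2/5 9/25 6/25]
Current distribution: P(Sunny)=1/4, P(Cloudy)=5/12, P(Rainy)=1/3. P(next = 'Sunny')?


P(next=Sunny) = Σᵢ P(now=i)×P(i→Sunny)
= 1/4×5/23 + 5/12×10/17 + 1/3×2/5
= 5/92 + 25/102 + 2/15 = 10153/23460

P = 10153/23460 ≈ 0.4328


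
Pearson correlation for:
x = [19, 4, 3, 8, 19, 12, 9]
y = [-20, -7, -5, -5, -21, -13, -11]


n=7, Σx=74, Σy=-82, Σxy=-1117, Σx²=1036, Σy²=1230
r = (7×(-1117) - 74×(-82))/√((7×1036 - 74²)(7×1230 - (-82)²))
= -1751/√(1776×1886) = -1751/√3349536 ≈ -1751/1830.1738 ≈ -0.9567

r ≈ -0.9567


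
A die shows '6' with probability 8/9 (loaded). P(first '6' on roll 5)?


Geometric: P(X=5) = (1-p)^(k-1)×p = (1/9)^4×8/9 = 8/59049

P(X=5) = 8/59049 ≈ 0.01%


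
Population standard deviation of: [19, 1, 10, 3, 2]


Mean = 35/5 = 7
  (19-7)²=144
  (1-7)²=36
  (10-7)²=9
  (3-7)²=16
  (2-7)²=25
Σ(x-μ)² = 230
σ² = 230/5 = 46

σ = √(46) ≈ 6.7823


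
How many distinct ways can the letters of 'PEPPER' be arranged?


Letters: 6, freq: {'P': 3, 'E': 2, 'R': 1}
6!/(3!×2!×1!) = 720/12 = 60

60


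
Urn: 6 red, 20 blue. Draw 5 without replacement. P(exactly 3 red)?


Hypergeometric: C(6,3)×C(20,2)/C(26,5)
= 20×190/65780 = 190/3289

P(X=3) = 190/3289 ≈ 5.78%


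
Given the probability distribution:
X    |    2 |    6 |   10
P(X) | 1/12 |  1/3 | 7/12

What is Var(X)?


E[X] = 8
E[X²] = 212/3
Var(X) = E[X²] - (E[X])² = 212/3 - 64 = 20/3

Var(X) = 20/3 ≈ 6.6667


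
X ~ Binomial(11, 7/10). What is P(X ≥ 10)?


P(X ≥ 10) = Σ P(X=i) for i=10..11
P(X=10) = 9321683217/100000000000
P(X=11) = 1977326743/100000000000
Sum = 282475249/2500000000

P(X ≥ 10) = 282475249/2500000000 ≈ 11.30%


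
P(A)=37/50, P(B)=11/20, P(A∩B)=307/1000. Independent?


P(A)×P(B) = 407/1000
P(A∩B) = 307/1000
Not equal → NOT independent

No, not independent


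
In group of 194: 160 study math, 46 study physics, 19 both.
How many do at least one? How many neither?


|A∪B| = 160+46-19 = 187
Neither = 194-187 = 7

At least one: 187; Neither: 7


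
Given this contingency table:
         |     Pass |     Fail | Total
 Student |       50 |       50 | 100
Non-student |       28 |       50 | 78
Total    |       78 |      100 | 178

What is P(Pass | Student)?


P(Pass | Student) = 50/(50+50) = 50/100 = 1/2

P(Pass|Student) = 1/2 ≈ 50.00%


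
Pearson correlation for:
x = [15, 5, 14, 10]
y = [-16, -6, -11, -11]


n=4, Σx=44, Σy=-44, Σxy=-534, Σx²=546, Σy²=534
r = (4×(-534) - 44×(-44))/√((4×546 - 44²)(4×534 - (-44)²))
= -200/√(248×200) = -200/√49600 ≈ -200/222.7106 ≈ -0.8980

r ≈ -0.8980


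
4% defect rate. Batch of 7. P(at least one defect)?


P(all good) = (24/25)^7 = 4586471424/6103515625
P(≥1 defect) = 1517044201/6103515625

P = 1517044201/6103515625 ≈ 24.86%


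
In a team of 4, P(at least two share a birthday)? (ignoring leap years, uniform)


P(all different) = Π(365-i)/365 for i=0..3
= 0.983644
P(match) = 1 - 0.983644 = 0.016356

P ≈ 0.0164 ≈ 1.64%


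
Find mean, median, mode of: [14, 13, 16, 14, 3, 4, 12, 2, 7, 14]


Sorted: [2, 3, 4, 7, 12, 13, 14, 14, 14, 16]
Mean = 99/10
Median = 25/2
Freq: {14: 3, 13: 1, 16: 1, 3: 1, 4: 1, 12: 1, 2: 1, 7: 1}
Mode: [14]

Mean=99/10, Median=25/2, Mode=14


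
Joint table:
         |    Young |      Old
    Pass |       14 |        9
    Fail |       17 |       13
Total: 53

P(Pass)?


P(Pass) = (14+9)/53 = 23/53

P(Pass) = 23/53 ≈ 43.40%


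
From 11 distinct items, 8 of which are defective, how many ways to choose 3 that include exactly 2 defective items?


Choose 2 of the 8 defective items and 1 of the other 3 items:
C(8,2)×C(3,1) = 28×3 = 84

84


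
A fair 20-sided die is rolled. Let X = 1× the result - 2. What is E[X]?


E[die] = (1+20)/2 = 21/2
E[X] = 1×21/2 - 2 = 17/2

E[X] = 17/2


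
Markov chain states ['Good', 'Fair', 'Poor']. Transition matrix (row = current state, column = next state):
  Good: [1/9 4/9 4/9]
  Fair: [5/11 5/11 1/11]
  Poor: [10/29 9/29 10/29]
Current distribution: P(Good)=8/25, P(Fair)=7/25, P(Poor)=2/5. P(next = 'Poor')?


P(next=Poor) = Σᵢ P(now=i)×P(i→Poor)
= 8/25×4/9 + 7/25×1/11 + 2/5×10/29
= 32/225 + 7/275 + 4/29 = 4387/14355

P = 4387/14355 ≈ 0.3056


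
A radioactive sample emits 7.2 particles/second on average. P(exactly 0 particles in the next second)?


Poisson(λ=7.2): P(X=0) = e^(-λ)×λ^k/k!
= e^(-7.2) × 7.2^0 / 0!
≈ 0.0007465858084 × 1 / 1 ≈ 0.000747

P(X=0) ≈ 0.000747 ≈ 0.07%


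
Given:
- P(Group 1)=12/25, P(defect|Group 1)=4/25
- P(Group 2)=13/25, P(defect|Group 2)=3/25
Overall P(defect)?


P(B) = Σ P(B|Aᵢ)×P(Aᵢ)
  4/25×12/25 = 48/625
  3/25×13/25 = 39/625
Sum = 87/625

P(defect) = 87/625 ≈ 13.92%


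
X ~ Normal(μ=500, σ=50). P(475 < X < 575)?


z₁=(475-500)/50=-0.5, z₂=(575-500)/50=1.5
P = Φ(1.5) - Φ(-0.5) = 0.933193 - 0.308538 = 0.624655 ≈ 0.6247

P(475 < X < 575) ≈ 0.6247


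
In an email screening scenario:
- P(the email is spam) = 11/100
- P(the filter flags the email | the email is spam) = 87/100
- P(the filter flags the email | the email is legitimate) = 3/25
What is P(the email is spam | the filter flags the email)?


Using Bayes' theorem:
P(A|B) = P(B|A)·P(A) / P(B)

P(the filter flags the email) = 87/100 × 11/100 + 3/25 × 89/100
= 957/10000 + 267/2500 = 81/400

P(the email is spam|the filter flags the email) = (957/10000) / (81/400) = 319/675

P(the email is spam|the filter flags the email) = 319/675 ≈ 47.26%


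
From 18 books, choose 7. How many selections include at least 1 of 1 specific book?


Complement: C(18,7) - C(17,7) = 31824 - 19448 = 12376

12376


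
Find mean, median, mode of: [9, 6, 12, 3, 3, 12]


Sorted: [3, 3, 6, 9, 12, 12]
Mean = 45/6 = 15/2
Median = 15/2
Freq: {9: 1, 6: 1, 12: 2, 3: 2}
Mode: [3, 12]

Mean=15/2, Median=15/2, Mode=[3, 12]


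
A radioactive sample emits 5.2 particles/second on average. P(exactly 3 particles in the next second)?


Poisson(λ=5.2): P(X=3) = e^(-λ)×λ^k/k!
= e^(-5.2) × 5.2^3 / 3!
≈ 0.005516564421 × 140.608 / 6 ≈ 0.129279

P(X=3) ≈ 0.129279 ≈ 12.93%


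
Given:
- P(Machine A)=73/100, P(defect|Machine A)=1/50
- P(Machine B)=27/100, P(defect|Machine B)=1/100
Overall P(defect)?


P(B) = Σ P(B|Aᵢ)×P(Aᵢ)
  1/50×73/100 = 73/5000
  1/100×27/100 = 27/10000
Sum = 173/10000

P(defect) = 173/10000 ≈ 1.73%


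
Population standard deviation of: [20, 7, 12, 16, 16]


Mean = 71/5
  (20-71/5)²=841/25
  (7-71/5)²=1296/25
  (12-71/5)²=121/25
  (16-71/5)²=81/25
  (16-71/5)²=81/25
Σ(x-μ)² = 484/5
σ² = (484/5)/5 = 484/25

σ = √(484/25) ≈ 4.4000


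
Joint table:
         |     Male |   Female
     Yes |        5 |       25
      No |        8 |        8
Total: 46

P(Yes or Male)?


P(Yes∨Male) = P(Yes) + P(Male) - P(Yes∧Male)
= (30 + 13 - 5)/46 = 38/46 = 19/23

P = 19/23 ≈ 82.61%


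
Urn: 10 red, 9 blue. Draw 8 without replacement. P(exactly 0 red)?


Hypergeometric: C(10,0)×C(9,8)/C(19,8)
= 1×9/75582 = 1/8398

P(X=0) = 1/8398 ≈ 0.01%


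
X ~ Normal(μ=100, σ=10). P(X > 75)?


z = (75-100)/10 = -2.5
P(X > 75) = 1 - P(Z ≤ -2.5) = 1 - 0.0062 = 0.9938

P(X > 75) ≈ 0.9938


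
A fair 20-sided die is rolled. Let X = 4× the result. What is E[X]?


E[die] = (1+20)/2 = 21/2
E[X] = 4 × 21/2 = 42

E[X] = 42


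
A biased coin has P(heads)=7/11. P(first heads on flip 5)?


Geometric: P(X=5) = (1-p)^(k-1)×p = (4/11)^4×7/11 = 1792/161051

P(X=5) = 1792/161051 ≈ 1.11%


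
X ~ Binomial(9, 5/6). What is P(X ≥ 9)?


P(X ≥ 9) = Σ P(X=i) for i=9..9
P(X=9) = 1953125/10077696
Sum = 1953125/10077696

P(X ≥ 9) = 1953125/10077696 ≈ 19.38%


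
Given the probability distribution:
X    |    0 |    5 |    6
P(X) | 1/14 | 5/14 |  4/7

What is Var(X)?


E[X] = 73/14
E[X²] = 59/2
Var(X) = E[X²] - (E[X])² = 59/2 - 5329/196 = 453/196

Var(X) = 453/196 ≈ 2.3112


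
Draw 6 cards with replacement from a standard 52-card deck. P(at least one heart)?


P(not a heart) = 39/52 = 3/4
P(none in 6 draws) = (3/4)^6 = 729/4096
P(≥1 heart) = 1 - 729/4096 = 3367/4096

P = 3367/4096 ≈ 82.20%


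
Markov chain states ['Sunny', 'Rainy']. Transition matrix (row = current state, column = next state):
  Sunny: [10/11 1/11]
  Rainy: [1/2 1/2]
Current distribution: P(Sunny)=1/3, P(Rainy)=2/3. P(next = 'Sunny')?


P(next=Sunny) = Σᵢ P(now=i)×P(i→Sunny)
= 1/3×10/11 + 2/3×1/2
= 10/33 + 1/3 = 7/11

P = 7/11 ≈ 0.6364


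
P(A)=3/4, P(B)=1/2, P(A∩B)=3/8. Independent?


P(A)×P(B) = 3/8
P(A∩B) = 3/8
Equal ✓ → Independent

Yes, independent


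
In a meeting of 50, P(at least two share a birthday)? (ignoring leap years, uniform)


P(all different) = Π(365-i)/365 for i=0..49
= 0.029626
P(match) = 1 - 0.029626 = 0.970374

P ≈ 0.9704 ≈ 97.04%


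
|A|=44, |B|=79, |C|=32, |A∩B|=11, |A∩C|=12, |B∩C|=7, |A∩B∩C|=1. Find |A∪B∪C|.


|A∪B∪C| = 44+79+32-11-12-7+1 = 126

|A∪B∪C| = 126


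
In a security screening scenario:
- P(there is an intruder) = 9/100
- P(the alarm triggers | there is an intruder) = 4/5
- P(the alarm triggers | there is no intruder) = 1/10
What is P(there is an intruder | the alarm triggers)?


Using Bayes' theorem:
P(A|B) = P(B|A)·P(A) / P(B)

P(the alarm triggers) = 4/5 × 9/100 + 1/10 × 91/100
= 9/125 + 91/1000 = 163/1000

P(there is an intruder|the alarm triggers) = (9/125) / (163/1000) = 72/163

P(there is an intruder|the alarm triggers) = 72/163 ≈ 44.17%


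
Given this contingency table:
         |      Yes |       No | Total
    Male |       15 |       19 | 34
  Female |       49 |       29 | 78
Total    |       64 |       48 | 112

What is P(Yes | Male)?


P(Yes | Male) = 15/(15+19) = 15/34

P(Yes|Male) = 15/34 ≈ 44.12%


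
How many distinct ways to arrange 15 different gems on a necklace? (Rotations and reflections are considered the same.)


Free circular arrangements: rotations and reflections both identified.
(n-1)!/2 = 14!/2 = 87178291200/2 = 43589145600

43589145600


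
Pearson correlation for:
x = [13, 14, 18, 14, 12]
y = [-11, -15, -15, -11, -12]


n=5, Σx=71, Σy=-64, Σxy=-921, Σx²=1029, Σy²=836
r = (5×(-921) - 71×(-64))/√((5×1029 - 71²)(5×836 - (-64)²))
= -61/√(104×84) = -61/√8736 ≈ -61/93.4666 ≈ -0.6526

r ≈ -0.6526


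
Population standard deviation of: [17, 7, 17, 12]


Mean = 53/4
  (17-53/4)²=225/16
  (7-53/4)²=625/16
  (17-53/4)²=225/16
  (12-53/4)²=25/16
Σ(x-μ)² = 275/4
σ² = (275/4)/4 = 275/16

σ = √(275/16) ≈ 4.1458


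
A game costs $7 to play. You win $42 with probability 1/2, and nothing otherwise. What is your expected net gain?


E[gain] = (42-7)×1/2 + (-7)×1/2
= 35/2 - 7/2 = 14

Expected net gain = $14 ≈ $14.00


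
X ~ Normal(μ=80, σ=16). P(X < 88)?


z = (88-80)/16 = 0.5
P(Z < 0.5) = 0.6915

P(X < 88) ≈ 0.6915


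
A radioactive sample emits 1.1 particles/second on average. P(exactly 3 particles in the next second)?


Poisson(λ=1.1): P(X=3) = e^(-λ)×λ^k/k!
= e^(-1.1) × 1.1^3 / 3!
≈ 0.3328710837 × 1.331 / 6 ≈ 0.073842

P(X=3) ≈ 0.073842 ≈ 7.38%


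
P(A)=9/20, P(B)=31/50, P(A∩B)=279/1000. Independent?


P(A)×P(B) = 279/1000
P(A∩B) = 279/1000
Equal ✓ → Independent

Yes, independent


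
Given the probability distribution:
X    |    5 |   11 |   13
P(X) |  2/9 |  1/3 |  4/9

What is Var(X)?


E[X] = 95/9
E[X²] = 121
Var(X) = E[X²] - (E[X])² = 121 - 9025/81 = 776/81

Var(X) = 776/81 ≈ 9.5802


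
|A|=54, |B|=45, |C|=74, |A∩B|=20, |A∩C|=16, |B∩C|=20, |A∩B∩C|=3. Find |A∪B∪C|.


|A∪B∪C| = 54+45+74-20-16-20+3 = 120

|A∪B∪C| = 120


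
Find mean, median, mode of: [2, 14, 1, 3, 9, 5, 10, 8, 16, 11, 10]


Sorted: [1, 2, 3, 5, 8, 9, 10, 10, 11, 14, 16]
Mean = 89/11
Median = 9
Freq: {2: 1, 14: 1, 1: 1, 3: 1, 9: 1, 5: 1, 10: 2, 8: 1, 16: 1, 11: 1}
Mode: [10]

Mean=89/11, Median=9, Mode=10


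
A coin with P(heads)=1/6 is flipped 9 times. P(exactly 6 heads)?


Binomial: P(X=6) = C(9,6)×p^6×(1-p)^3
= 84 × 1/46656 × 125/216 = 875/839808

P(X=6) = 875/839808 ≈ 0.10%


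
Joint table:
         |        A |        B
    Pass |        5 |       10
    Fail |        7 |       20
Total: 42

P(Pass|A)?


P(Pass|A) = 5/(5+7) = 5/12

P = 5/12 ≈ 41.67%


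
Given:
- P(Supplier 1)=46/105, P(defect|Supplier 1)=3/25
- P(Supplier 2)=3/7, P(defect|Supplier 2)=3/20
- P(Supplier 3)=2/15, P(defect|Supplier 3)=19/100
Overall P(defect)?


P(B) = Σ P(B|Aᵢ)×P(Aᵢ)
  3/25×46/105 = 46/875
  3/20×3/7 = 9/140
  19/100×2/15 = 19/750
Sum = 1493/10500

P(defect) = 1493/10500 ≈ 14.22%


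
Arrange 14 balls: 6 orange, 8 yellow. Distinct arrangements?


14!/(6!×8!) = 3003

3003


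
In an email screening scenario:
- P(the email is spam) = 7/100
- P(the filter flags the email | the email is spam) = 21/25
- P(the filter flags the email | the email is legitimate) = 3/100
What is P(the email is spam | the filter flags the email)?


Using Bayes' theorem:
P(A|B) = P(B|A)·P(A) / P(B)

P(the filter flags the email) = 21/25 × 7/100 + 3/100 × 93/100
= 147/2500 + 279/10000 = 867/10000

P(the email is spam|the filter flags the email) = (147/2500) / (867/10000) = 196/289

P(the email is spam|the filter flags the email) = 196/289 ≈ 67.82%


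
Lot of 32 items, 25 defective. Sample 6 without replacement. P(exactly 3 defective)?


Hypergeometric: C(25,3)×C(7,3)/C(32,6)
= 2300×35/906192 = 2875/32364

P(X=3) = 2875/32364 ≈ 8.88%


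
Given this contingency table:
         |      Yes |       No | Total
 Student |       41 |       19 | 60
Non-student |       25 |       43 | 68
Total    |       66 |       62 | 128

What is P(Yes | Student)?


P(Yes | Student) = 41/(41+19) = 41/60

P(Yes|Student) = 41/60 ≈ 68.33%


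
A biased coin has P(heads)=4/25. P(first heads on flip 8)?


Geometric: P(X=8) = (1-p)^(k-1)×p = (21/25)^7×4/25 = 7204354164/152587890625

P(X=8) = 7204354164/152587890625 ≈ 4.72%


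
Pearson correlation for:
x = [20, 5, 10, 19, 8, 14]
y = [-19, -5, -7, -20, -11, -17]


n=6, Σx=76, Σy=-79, Σxy=-1181, Σx²=1146, Σy²=1245
r = (6×(-1181) - 76×(-79))/√((6×1146 - 76²)(6×1245 - (-79)²))
= -1082/√(1100×1229) = -1082/√1351900 ≈ -1082/1162.7123 ≈ -0.9306

r ≈ -0.9306


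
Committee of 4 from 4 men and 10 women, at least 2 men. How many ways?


Count by #men:
  2M,2W: C(4,2)×C(10,2)=270
  3M,1W: C(4,3)×C(10,1)=40
  4M,0W: C(4,4)×C(10,0)=1
Total = 311

311


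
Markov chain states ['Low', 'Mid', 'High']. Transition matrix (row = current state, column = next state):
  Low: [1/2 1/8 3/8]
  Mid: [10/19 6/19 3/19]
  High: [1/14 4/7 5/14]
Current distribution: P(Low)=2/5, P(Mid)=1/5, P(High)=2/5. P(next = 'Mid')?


P(next=Mid) = Σᵢ P(now=i)×P(i→Mid)
= 2/5×1/8 + 1/5×6/19 + 2/5×4/7
= 1/20 + 6/95 + 8/35 = 909/2660

P = 909/2660 ≈ 0.3417


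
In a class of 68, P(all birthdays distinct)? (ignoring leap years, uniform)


P(all different) = Π(365-i)/365 for i=0..67
= (365/365)×(364/365)×...×(298/365)
= 0.001274

P ≈ 0.0013 ≈ 0.13%


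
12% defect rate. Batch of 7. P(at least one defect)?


P(all good) = (22/25)^7 = 2494357888/6103515625
P(≥1 defect) = 3609157737/6103515625

P = 3609157737/6103515625 ≈ 59.13%


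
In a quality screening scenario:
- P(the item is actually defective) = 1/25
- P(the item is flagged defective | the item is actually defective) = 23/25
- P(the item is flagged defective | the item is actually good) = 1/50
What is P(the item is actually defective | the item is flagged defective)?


Using Bayes' theorem:
P(A|B) = P(B|A)·P(A) / P(B)

P(the item is flagged defective) = 23/25 × 1/25 + 1/50 × 24/25
= 23/625 + 12/625 = 7/125

P(the item is actually defective|the item is flagged defective) = (23/625) / (7/125) = 23/35

P(the item is actually defective|the item is flagged defective) = 23/35 ≈ 65.71%


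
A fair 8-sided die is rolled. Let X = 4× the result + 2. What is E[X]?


E[die] = (1+8)/2 = 9/2
E[X] = 4×9/2 + 2 = 20

E[X] = 20


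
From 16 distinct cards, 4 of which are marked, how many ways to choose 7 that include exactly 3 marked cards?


Choose 3 of the 4 marked cards and 4 of the other 12 cards:
C(4,3)×C(12,4) = 4×495 = 1980

1980


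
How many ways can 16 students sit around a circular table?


Circular arrangements of 16 distinct objects: fix one position to break rotational symmetry.
(n-1)! = 15! = 1307674368000

1307674368000


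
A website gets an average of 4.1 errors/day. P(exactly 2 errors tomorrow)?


Poisson(λ=4.1): P(X=2) = e^(-λ)×λ^k/k!
= e^(-4.1) × 4.1^2 / 2!
≈ 0.0165726754 × 16.81 / 2 ≈ 0.139293

P(X=2) ≈ 0.139293 ≈ 13.93%


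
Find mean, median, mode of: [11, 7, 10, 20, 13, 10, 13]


Sorted: [7, 10, 10, 11, 13, 13, 20]
Mean = 84/7 = 12
Median = 11
Freq: {11: 1, 7: 1, 10: 2, 20: 1, 13: 2}
Mode: [10, 13]

Mean=12, Median=11, Mode=[10, 13]


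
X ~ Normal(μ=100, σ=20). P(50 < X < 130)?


z₁=(50-100)/20=-2.5, z₂=(130-100)/20=1.5
P = Φ(1.5) - Φ(-2.5) = 0.933193 - 0.006210 = 0.926983 ≈ 0.9270

P(50 < X < 130) ≈ 0.9270


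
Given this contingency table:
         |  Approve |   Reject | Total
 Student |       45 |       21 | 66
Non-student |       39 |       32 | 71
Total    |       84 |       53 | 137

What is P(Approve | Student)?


P(Approve | Student) = 45/(45+21) = 45/66 = 15/22

P(Approve|Student) = 15/22 ≈ 68.18%


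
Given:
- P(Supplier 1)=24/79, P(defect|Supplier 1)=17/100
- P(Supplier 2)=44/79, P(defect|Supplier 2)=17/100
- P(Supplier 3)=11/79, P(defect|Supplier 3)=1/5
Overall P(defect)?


P(B) = Σ P(B|Aᵢ)×P(Aᵢ)
  17/100×24/79 = 102/1975
  17/100×44/79 = 187/1975
  1/5×11/79 = 11/395
Sum = 344/1975

P(defect) = 344/1975 ≈ 17.42%


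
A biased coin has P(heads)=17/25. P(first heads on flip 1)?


Geometric: P(X=1) = (1-p)^(k-1)×p = (8/25)^0×17/25 = 17/25

P(X=1) = 17/25 ≈ 68.00%


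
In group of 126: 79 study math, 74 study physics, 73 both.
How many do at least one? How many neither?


|A∪B| = 79+74-73 = 80
Neither = 126-80 = 46

At least one: 80; Neither: 46


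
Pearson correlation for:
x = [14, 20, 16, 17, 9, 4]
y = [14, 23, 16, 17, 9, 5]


n=6, Σx=80, Σy=84, Σxy=1302, Σx²=1238, Σy²=1376
r = (6×1302 - 80×84)/√((6×1238 - 80²)(6×1376 - 84²))
= 1092/√(1028×1200) = 1092/√1233600 ≈ 1092/1110.6755 ≈ 0.9832

r ≈ 0.9832


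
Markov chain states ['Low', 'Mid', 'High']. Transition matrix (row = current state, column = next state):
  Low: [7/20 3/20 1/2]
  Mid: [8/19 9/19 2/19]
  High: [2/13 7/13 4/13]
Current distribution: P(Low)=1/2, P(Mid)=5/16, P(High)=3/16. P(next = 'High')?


P(next=High) = Σᵢ P(now=i)×P(i→High)
= 1/2×1/2 + 5/16×2/19 + 3/16×4/13
= 1/4 + 5/152 + 3/52 = 673/1976

P = 673/1976 ≈ 0.3406


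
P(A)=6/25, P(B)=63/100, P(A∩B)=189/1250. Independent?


P(A)×P(B) = 189/1250
P(A∩B) = 189/1250
Equal ✓ → Independent

Yes, independent


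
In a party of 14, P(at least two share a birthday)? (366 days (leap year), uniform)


P(all different) = Π(366-i)/366 for i=0..13
= 0.777440
P(match) = 1 - 0.777440 = 0.222560

P ≈ 0.2226 ≈ 22.26%


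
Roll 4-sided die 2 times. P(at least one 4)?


P(no 4)^2 = (3/4)^2 = 9/16
P(≥1) = 1 - 9/16 = 7/16

P = 7/16 ≈ 43.75%


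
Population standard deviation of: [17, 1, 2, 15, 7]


Mean = 42/5
  (17-42/5)²=1849/25
  (1-42/5)²=1369/25
  (2-42/5)²=1024/25
  (15-42/5)²=1089/25
  (7-42/5)²=49/25
Σ(x-μ)² = 1076/5
σ² = (1076/5)/5 = 1076/25

σ = √(1076/25) ≈ 6.5605


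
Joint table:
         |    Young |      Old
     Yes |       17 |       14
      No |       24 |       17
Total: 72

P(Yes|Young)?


P(Yes|Young) = 17/(17+24) = 17/41

P = 17/41 ≈ 41.46%


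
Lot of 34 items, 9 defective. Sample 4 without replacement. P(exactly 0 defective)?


Hypergeometric: C(9,0)×C(25,4)/C(34,4)
= 1×12650/46376 = 575/2108

P(X=0) = 575/2108 ≈ 27.28%


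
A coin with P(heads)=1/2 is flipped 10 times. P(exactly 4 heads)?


Binomial: P(X=4) = C(10,4)×p^4×(1-p)^6
= 210 × 1/16 × 1/64 = 105/512

P(X=4) = 105/512 ≈ 20.51%


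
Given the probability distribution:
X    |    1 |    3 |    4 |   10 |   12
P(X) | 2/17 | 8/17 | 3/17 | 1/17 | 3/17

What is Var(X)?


E[X] = 84/17
E[X²] = 654/17
Var(X) = E[X²] - (E[X])² = 654/17 - 7056/289 = 4062/289

Var(X) = 4062/289 ≈ 14.0554


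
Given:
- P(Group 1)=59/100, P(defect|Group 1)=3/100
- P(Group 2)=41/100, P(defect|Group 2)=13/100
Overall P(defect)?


P(B) = Σ P(B|Aᵢ)×P(Aᵢ)
  3/100×59/100 = 177/10000
  13/100×41/100 = 533/10000
Sum = 71/1000

P(defect) = 71/1000 ≈ 7.10%


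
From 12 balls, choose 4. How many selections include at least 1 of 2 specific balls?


Complement: C(12,4) - C(10,4) = 495 - 210 = 285

285


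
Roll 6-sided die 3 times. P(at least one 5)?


P(no 5)^3 = (5/6)^3 = 125/216
P(≥1) = 1 - 125/216 = 91/216

P = 91/216 ≈ 42.13%


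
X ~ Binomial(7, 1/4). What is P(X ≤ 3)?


P(X ≤ 3) = Σ P(X=i) for i=0..3
P(X=0) = 2187/16384
P(X=1) = 5103/16384
P(X=2) = 5103/16384
P(X=3) = 2835/16384
Sum = 3807/4096

P(X ≤ 3) = 3807/4096 ≈ 92.94%


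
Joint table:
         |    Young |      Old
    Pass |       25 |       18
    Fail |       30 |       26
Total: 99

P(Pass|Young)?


P(Pass|Young) = 25/(25+30) = 25/55 = 5/11

P = 5/11 ≈ 45.45%


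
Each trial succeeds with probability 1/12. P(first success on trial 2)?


Geometric: P(X=2) = (1-p)^(k-1)×p = (11/12)^1×1/12 = 11/144

P(X=2) = 11/144 ≈ 7.64%


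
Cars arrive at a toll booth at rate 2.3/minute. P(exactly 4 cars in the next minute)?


Poisson(λ=2.3): P(X=4) = e^(-λ)×λ^k/k!
= e^(-2.3) × 2.3^4 / 4!
≈ 0.1002588437 × 27.9841 / 24 ≈ 0.116902

P(X=4) ≈ 0.116902 ≈ 11.69%


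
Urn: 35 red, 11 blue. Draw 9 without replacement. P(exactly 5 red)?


Hypergeometric: C(35,5)×C(11,4)/C(46,9)
= 324632×330/1101716330 = 973896/10015603

P(X=5) = 973896/10015603 ≈ 9.72%


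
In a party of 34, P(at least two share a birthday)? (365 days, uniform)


P(all different) = Π(365-i)/365 for i=0..33
= 0.204683
P(match) = 1 - 0.204683 = 0.795317

P ≈ 0.7953 ≈ 79.53%


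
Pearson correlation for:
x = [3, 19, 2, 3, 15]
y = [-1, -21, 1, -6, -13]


n=5, Σx=42, Σy=-40, Σxy=-613, Σx²=608, Σy²=648
r = (5×(-613) - 42×(-40))/√((5×608 - 42²)(5×648 - (-40)²))
= -1385/√(1276×1640) = -1385/√2092640 ≈ -1385/1446.5960 ≈ -0.9574

r ≈ -0.9574


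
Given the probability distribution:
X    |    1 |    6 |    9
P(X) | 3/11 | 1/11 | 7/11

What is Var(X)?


E[X] = 72/11
E[X²] = 606/11
Var(X) = E[X²] - (E[X])² = 606/11 - 5184/121 = 1482/121

Var(X) = 1482/121 ≈ 12.2479


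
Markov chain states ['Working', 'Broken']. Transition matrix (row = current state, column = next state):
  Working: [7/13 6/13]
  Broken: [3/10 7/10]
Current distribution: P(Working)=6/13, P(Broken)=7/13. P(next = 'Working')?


P(next=Working) = Σᵢ P(now=i)×P(i→Working)
= 6/13×7/13 + 7/13×3/10
= 42/169 + 21/130 = 693/1690

P = 693/1690 ≈ 0.4101


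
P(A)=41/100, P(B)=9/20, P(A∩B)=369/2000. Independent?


P(A)×P(B) = 369/2000
P(A∩B) = 369/2000
Equal ✓ → Independent

Yes, independent


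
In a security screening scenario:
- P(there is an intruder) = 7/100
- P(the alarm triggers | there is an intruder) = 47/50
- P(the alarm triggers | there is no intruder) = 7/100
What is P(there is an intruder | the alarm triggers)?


Using Bayes' theorem:
P(A|B) = P(B|A)·P(A) / P(B)

P(the alarm triggers) = 47/50 × 7/100 + 7/100 × 93/100
= 329/5000 + 651/10000 = 1309/10000

P(there is an intruder|the alarm triggers) = (329/5000) / (1309/10000) = 94/187

P(there is an intruder|the alarm triggers) = 94/187 ≈ 50.27%


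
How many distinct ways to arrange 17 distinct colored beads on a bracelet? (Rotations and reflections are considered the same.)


Free circular arrangements: rotations and reflections both identified.
(n-1)!/2 = 16!/2 = 20922789888000/2 = 10461394944000

10461394944000


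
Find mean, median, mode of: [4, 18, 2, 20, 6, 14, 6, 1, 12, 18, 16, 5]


Sorted: [1, 2, 4, 5, 6, 6, 12, 14, 16, 18, 18, 20]
Mean = 122/12 = 61/6
Median = 9
Freq: {4: 1, 18: 2, 2: 1, 20: 1, 6: 2, 14: 1, 1: 1, 12: 1, 16: 1, 5: 1}
Mode: [6, 18]

Mean=61/6, Median=9, Mode=[6, 18]


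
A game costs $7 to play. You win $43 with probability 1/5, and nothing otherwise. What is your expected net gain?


E[gain] = (43-7)×1/5 + (-7)×4/5
= 36/5 - 28/5 = 8/5

Expected net gain = $8/5 ≈ $1.60


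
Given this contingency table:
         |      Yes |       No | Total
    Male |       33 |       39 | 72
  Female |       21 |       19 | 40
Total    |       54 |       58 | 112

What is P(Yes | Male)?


P(Yes | Male) = 33/(33+39) = 33/72 = 11/24

P(Yes|Male) = 11/24 ≈ 45.83%


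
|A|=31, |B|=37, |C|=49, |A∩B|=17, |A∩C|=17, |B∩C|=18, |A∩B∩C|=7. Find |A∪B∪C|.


|A∪B∪C| = 31+37+49-17-17-18+7 = 72

|A∪B∪C| = 72


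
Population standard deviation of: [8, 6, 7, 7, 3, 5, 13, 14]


Mean = 63/8
  (8-63/8)²=1/64
  (6-63/8)²=225/64
  (7-63/8)²=49/64
  (7-63/8)²=49/64
  (3-63/8)²=1521/64
  (5-63/8)²=529/64
  (13-63/8)²=1681/64
  (14-63/8)²=2401/64
Σ(x-μ)² = 807/8
σ² = (807/8)/8 = 807/64

σ = √(807/64) ≈ 3.5510


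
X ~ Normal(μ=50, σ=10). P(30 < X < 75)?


z₁=(30-50)/10=-2.0, z₂=(75-50)/10=2.5
P = Φ(2.5) - Φ(-2.0) = 0.993790 - 0.022750 = 0.971040 ≈ 0.9710

P(30 < X < 75) ≈ 0.9710


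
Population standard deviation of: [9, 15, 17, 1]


Mean = 42/4 = 21/2
  (9-21/2)²=9/4
  (15-21/2)²=81/4
  (17-21/2)²=169/4
  (1-21/2)²=361/4
Σ(x-μ)² = 155
σ² = 155/4

σ = √(155/4) ≈ 6.2249


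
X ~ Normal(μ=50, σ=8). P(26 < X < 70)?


z₁=(26-50)/8=-3.0, z₂=(70-50)/8=2.5
P = Φ(2.5) - Φ(-3.0) = 0.993790 - 0.001350 = 0.992440 ≈ 0.9924

P(26 < X < 70) ≈ 0.9924


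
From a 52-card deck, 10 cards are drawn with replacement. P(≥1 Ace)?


P(not a Ace) = 48/52 = 12/13
P(none in 10 draws) = (12/13)^10 = 61917364224/137858491849
P(≥1 Ace) = 1 - 61917364224/137858491849 = 75941127625/137858491849

P = 75941127625/137858491849 ≈ 55.09%


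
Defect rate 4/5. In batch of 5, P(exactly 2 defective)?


Binomial: P(X=2) = C(5,2)×p^2×(1-p)^3
= 10 × 16/25 × 1/125 = 32/625

P(X=2) = 32/625 ≈ 5.12%


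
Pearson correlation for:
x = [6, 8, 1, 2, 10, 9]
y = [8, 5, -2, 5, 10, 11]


n=6, Σx=36, Σy=37, Σxy=295, Σx²=286, Σy²=339
r = (6×295 - 36×37)/√((6×286 - 36²)(6×339 - 37²))
= 438/√(420×665) = 438/√279300 ≈ 438/528.4884 ≈ 0.8288

r ≈ 0.8288


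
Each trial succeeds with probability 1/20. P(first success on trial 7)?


Geometric: P(X=7) = (1-p)^(k-1)×p = (19/20)^6×1/20 = 47045881/1280000000

P(X=7) = 47045881/1280000000 ≈ 3.68%


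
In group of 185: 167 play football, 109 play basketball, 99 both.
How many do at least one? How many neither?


|A∪B| = 167+109-99 = 177
Neither = 185-177 = 8

At least one: 177; Neither: 8


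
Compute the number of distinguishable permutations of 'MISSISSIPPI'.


Letters: 11, freq: {'M': 1, 'I': 4, 'S': 4, 'P': 2}
11!/(1!×4!×4!×2!) = 39916800/1152 = 34650

34650


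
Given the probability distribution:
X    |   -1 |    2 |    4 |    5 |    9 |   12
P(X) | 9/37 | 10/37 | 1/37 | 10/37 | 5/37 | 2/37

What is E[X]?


E[X] = Σ x·P(X=x)
= (-1)×(9/37) + (2)×(10/37) + (4)×(1/37) + (5)×(10/37) + (9)×(5/37) + (12)×(2/37)
= 134/37

E[X] = 134/37


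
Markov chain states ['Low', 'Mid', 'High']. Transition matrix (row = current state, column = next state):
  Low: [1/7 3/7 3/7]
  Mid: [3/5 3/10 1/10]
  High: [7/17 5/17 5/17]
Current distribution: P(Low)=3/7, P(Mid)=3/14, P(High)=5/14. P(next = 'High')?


P(next=High) = Σᵢ P(now=i)×P(i→High)
= 3/7×3/7 + 3/14×1/10 + 5/14×5/17
= 9/49 + 3/140 + 25/238 = 5167/16660

P = 5167/16660 ≈ 0.3101


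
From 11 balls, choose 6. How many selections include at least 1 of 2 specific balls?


Complement: C(11,6) - C(9,6) = 462 - 84 = 378

378


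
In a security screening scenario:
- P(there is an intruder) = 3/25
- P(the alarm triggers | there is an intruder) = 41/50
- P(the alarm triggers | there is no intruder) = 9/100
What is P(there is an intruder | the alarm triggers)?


Using Bayes' theorem:
P(A|B) = P(B|A)·P(A) / P(B)

P(the alarm triggers) = 41/50 × 3/25 + 9/100 × 22/25
= 123/1250 + 99/1250 = 111/625

P(there is an intruder|the alarm triggers) = (123/1250) / (111/625) = 41/74

P(there is an intruder|the alarm triggers) = 41/74 ≈ 55.41%


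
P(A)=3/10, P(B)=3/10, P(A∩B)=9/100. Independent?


P(A)×P(B) = 9/100
P(A∩B) = 9/100
Equal ✓ → Independent

Yes, independent


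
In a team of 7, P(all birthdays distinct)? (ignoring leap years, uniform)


P(all different) = Π(365-i)/365 for i=0..6
= (365/365)×(364/365)×...×(359/365)
= 0.943764

P ≈ 0.9438 ≈ 94.38%


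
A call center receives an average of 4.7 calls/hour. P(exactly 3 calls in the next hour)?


Poisson(λ=4.7): P(X=3) = e^(-λ)×λ^k/k!
= e^(-4.7) × 4.7^3 / 3!
≈ 0.009095277102 × 103.823 / 6 ≈ 0.157383

P(X=3) ≈ 0.157383 ≈ 15.74%


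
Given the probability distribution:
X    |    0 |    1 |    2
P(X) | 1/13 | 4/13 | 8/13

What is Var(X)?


E[X] = 20/13
E[X²] = 36/13
Var(X) = E[X²] - (E[X])² = 36/13 - 400/169 = 68/169

Var(X) = 68/169 ≈ 0.4024


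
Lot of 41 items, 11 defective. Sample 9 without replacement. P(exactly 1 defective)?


Hypergeometric: C(11,1)×C(30,8)/C(41,9)
= 11×5852925/350343565 = 90045/489991

P(X=1) = 90045/489991 ≈ 18.38%


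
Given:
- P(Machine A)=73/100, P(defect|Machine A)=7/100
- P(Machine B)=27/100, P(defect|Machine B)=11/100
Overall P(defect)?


P(B) = Σ P(B|Aᵢ)×P(Aᵢ)
  7/100×73/100 = 511/10000
  11/100×27/100 = 297/10000
Sum = 101/1250

P(defect) = 101/1250 ≈ 8.08%


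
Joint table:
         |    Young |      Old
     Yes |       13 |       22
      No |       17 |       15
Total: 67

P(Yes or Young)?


P(Yes∨Young) = P(Yes) + P(Young) - P(Yes∧Young)
= (35 + 30 - 13)/67 = 52/67

P = 52/67 ≈ 77.61%


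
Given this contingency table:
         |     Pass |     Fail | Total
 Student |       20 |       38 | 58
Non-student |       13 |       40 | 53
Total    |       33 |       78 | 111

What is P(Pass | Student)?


P(Pass | Student) = 20/(20+38) = 20/58 = 10/29

P(Pass|Student) = 10/29 ≈ 34.48%


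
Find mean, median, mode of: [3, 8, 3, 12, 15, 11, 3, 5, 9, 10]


Sorted: [3, 3, 3, 5, 8, 9, 10, 11, 12, 15]
Mean = 79/10
Median = 17/2
Freq: {3: 3, 8: 1, 12: 1, 15: 1, 11: 1, 5: 1, 9: 1, 10: 1}
Mode: [3]

Mean=79/10, Median=17/2, Mode=3


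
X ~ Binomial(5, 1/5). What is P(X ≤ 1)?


P(X ≤ 1) = Σ P(X=i) for i=0..1
P(X=0) = 1024/3125
P(X=1) = 256/625
Sum = 2304/3125

P(X ≤ 1) = 2304/3125 ≈ 73.73%


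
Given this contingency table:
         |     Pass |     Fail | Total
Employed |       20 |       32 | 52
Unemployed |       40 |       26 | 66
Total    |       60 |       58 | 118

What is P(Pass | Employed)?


P(Pass | Employed) = 20/(20+32) = 20/52 = 5/13

P(Pass|Employed) = 5/13 ≈ 38.46%


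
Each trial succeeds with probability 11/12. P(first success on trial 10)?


Geometric: P(X=10) = (1-p)^(k-1)×p = (1/12)^9×11/12 = 11/61917364224

P(X=10) = 11/61917364224 ≈ 0.00%


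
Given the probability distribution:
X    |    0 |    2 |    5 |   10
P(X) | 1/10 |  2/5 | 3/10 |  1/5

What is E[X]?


E[X] = Σ x·P(X=x)
= (0)×(1/10) + (2)×(2/5) + (5)×(3/10) + (10)×(1/5)
= 43/10

E[X] = 43/10


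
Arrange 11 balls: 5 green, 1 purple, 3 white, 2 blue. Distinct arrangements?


11!/(5!×1!×3!×2!) = 27720

27720


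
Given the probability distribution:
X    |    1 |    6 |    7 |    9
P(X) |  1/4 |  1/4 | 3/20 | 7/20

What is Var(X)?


E[X] = 119/20
E[X²] = 899/20
Var(X) = E[X²] - (E[X])² = 899/20 - 14161/400 = 3819/400

Var(X) = 3819/400 ≈ 9.5475
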